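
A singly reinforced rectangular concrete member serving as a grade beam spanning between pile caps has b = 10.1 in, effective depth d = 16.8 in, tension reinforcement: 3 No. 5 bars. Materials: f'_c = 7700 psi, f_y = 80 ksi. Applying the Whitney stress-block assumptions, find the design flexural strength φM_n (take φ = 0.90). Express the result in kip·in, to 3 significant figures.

A_s = 3 × 0.31 = 0.93 in².
T = A_s f_y = 0.93 × 80 = 74.4 kips.
a = T/(0.85 f'_c b) = 74.4/(0.85 × 7.7 × 10.1) = 1.125 in.
M_n = T(d − a/2) = 74.4 × (16.8 − 0.5625) = 1208.1 kip·in.
φM_n = 0.90 × 1208.1 = 1087.3 kip·in.

φM_n ≈ 1090 kip·in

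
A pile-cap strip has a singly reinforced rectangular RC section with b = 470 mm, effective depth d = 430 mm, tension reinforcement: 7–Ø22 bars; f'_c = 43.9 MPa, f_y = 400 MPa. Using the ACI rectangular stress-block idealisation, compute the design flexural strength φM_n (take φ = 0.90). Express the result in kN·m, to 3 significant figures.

A_s = 7 × 380 = 2660 mm².
T = A_s f_y = 2660 × 400 = 1064000 N = 1064 kN.
From C = T: a = T/(0.85 f'_c b) = 1064000/(0.85 × 43.9 × 470) = 60.67 mm.
M_n = T(d − a/2) = 1064 kN × (430 − 30.335) mm = 425.24 kN·m.
φM_n = 0.90 × 425.24 = 382.72 kN·m.

φM_n ≈ 383 kN·m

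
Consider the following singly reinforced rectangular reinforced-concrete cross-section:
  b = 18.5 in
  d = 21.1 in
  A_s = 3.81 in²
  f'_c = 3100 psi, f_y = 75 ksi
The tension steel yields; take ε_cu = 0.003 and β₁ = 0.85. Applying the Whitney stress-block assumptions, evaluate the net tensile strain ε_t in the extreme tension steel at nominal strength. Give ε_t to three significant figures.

a = A_s f_y/(0.85 f'_c b) = 5.862 in.
β₁ = 0.85, so c = a/β₁ = 5.862/0.85 = 6.896 in.
From the linear strain diagram with ε_cu = 0.003: ε_t = 0.003 (d − c)/c = 0.003 × (21.1 − 6.896)/6.896 = 0.00618.
Since ε_t ≥ 0.005, the section is tension-controlled.

ε_t ≈ 0.00618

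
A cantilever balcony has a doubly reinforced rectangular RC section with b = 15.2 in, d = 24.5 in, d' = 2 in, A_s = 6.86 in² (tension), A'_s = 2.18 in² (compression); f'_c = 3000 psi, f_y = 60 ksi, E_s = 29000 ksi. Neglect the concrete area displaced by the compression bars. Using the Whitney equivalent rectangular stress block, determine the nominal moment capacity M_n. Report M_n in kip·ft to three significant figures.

Assume both steels yield.
a = (A_s − A'_s) f_y/(0.85 f'_c b) = (6.86 − 2.18) × 60/(0.85 × 3 × 15.2) = 7.245 in.
c = a/β₁ = 7.245/0.85 = 8.524 in; ε'_s = 0.003(c − d')/c = 0.0023 ≥ ε_y = 0.0021, so the compression steel yields.
M_n = (A_s − A'_s) f_y (d − a/2) + A'_s f_y (d − d') = 280.8 × (24.5 − 3.6225) + 130.8 × (24.5 − 2) = 5862.4 + 2943.0 = 8805.4 kip·in = 8805.4/12 = 733.78 kip·ft.

M_n ≈ 734 kip·ft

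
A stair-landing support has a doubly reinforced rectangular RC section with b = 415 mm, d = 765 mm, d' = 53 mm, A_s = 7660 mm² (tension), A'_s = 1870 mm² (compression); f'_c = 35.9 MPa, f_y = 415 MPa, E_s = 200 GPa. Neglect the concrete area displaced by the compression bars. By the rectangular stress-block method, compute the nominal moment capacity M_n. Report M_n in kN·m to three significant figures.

M_n ≈ 2160 kN·m

Assume both tension and compression steel yield.
Net tension couple steel: A_s − A'_s = 5790 mm².
a = (A_s − A'_s) f_y / (0.85 f'_c b) = 2402850/(0.85 × 35.9 × 415) = 189.74 mm.
c = a/β₁ = 189.74/0.794 = 238.97 mm; ε'_s = 0.003(c − d')/c = 0.0023 ≥ f_y/E_s = 0.0021, so compression steel does yield.
M_n = (A_s − A'_s) f_y (d − a/2) + A'_s f_y (d − d') = [2402850 × (765 − 94.87) + 776050 × (765 − 53)] × 10⁻⁶ = 1610.22 + 552.55 = 2162.77 kN·m.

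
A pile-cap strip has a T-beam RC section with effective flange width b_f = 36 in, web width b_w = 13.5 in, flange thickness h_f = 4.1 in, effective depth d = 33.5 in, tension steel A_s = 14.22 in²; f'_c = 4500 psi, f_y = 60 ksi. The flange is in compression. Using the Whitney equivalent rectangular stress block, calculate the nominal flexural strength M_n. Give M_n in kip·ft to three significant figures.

Tension: T = A_s f_y = 14.22 × 60 = 853.2 kips.
Try a within the flange: a = T/(0.85 f'_c b_f) = 853.2/(0.85 × 4.5 × 36) = 6.196 in.
a = 6.196 > h_f = 4.1 in: the block extends into the web. Split into flange-overhang and web parts.
C_f = 0.85 f'_c (b_f − b_w) h_f = 0.85 × 4.5 × (36 − 13.5) × 4.1 = 352.9 kips.
Remaining web compression depth: a_w = (T − C_f)/(0.85 f'_c b_w) = (853.2 − 352.9)/(0.85 × 4.5 × 13.5) = 9.689 in.
M_n = C_f(d − h_f/2) + (T − C_f)(d − a_w/2) = 352.9 × (33.5 − 2.05) + 500.3 × (33.5 − 4.8445) = 11098.7 + 14336.3 = 25435.0 kip·in.
M_n = 25435.0/12 = 2119.58 kip·ft.

M_n ≈ 2120 kip·ft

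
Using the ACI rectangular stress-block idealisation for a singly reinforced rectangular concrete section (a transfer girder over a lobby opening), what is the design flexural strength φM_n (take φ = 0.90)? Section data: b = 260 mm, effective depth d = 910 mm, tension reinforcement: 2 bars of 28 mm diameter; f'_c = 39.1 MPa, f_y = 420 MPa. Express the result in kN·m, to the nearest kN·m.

A_s = 2 × 616 = 1232 mm².
T = A_s f_y = 1232 × 420 = 517440 N = 517.44 kN.
From C = T: a = T/(0.85 f'_c b) = 517440/(0.85 × 39.1 × 260) = 59.88 mm.
M_n = T(d − a/2) = 517.44 kN × (910 − 29.94) mm = 455.38 kN·m.
φM_n = 0.90 × 455.38 = 409.84 kN·m.

φM_n ≈ 410 kN·m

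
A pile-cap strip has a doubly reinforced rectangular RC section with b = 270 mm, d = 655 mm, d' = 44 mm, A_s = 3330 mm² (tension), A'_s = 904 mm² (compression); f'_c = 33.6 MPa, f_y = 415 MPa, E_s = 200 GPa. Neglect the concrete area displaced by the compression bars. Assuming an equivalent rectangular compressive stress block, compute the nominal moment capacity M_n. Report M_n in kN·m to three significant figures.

Assume both tension and compression steel yield.
Net tension couple steel: A_s − A'_s = 2426 mm².
a = (A_s − A'_s) f_y / (0.85 f'_c b) = 1006790/(0.85 × 33.6 × 270) = 130.56 mm.
c = a/β₁ = 130.56/0.81 = 161.19 mm; ε'_s = 0.003(c − d')/c = 0.0022 ≥ f_y/E_s = 0.0021, so compression steel does yield.
M_n = (A_s − A'_s) f_y (d − a/2) + A'_s f_y (d − d') = [1006790 × (655 − 65.28) + 375160 × (655 − 44)] × 10⁻⁶ = 593.72 + 229.22 = 822.94 kN·m.

M_n ≈ 823 kN·m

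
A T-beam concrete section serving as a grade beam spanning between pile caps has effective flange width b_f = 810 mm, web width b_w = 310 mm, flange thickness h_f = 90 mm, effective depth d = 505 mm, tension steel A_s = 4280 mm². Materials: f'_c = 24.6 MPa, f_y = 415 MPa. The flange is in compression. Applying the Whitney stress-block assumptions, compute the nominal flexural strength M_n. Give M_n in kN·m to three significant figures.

Tension: T = A_s f_y = 4280 × 415 = 1776200 N.
Try a within the flange: a = T/(0.85 f'_c b_f) = 1776200/(0.85 × 24.6 × 810) = 104.87 mm.
a = 104.87 > h_f = 90 mm: the block extends into the web. Split into flange-overhang and web parts.
C_f = 0.85 f'_c (b_f − b_w) h_f = 0.85 × 24.6 × (810 − 310) × 90 = 940950 N.
Remaining web compression depth: a_w = (T − C_f)/(0.85 f'_c b_w) = (1776200 − 940950)/(0.85 × 24.6 × 310) = 128.85 mm.
M_n = C_f(d − h_f/2) + (T − C_f)(d − a_w/2) = 940950 × (505 − 45) + 835250 × (505 − 64.425) = 432.84 + 367.99 = 800.83 × 10⁶ N·mm.
M_n = 800.83 kN·m.

M_n ≈ 801 kN·m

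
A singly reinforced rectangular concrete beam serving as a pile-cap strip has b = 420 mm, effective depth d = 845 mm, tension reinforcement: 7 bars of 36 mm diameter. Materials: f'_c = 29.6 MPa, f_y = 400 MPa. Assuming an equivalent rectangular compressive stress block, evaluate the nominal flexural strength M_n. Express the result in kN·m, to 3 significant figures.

A_s = 7 × 1018 = 7126 mm².
T = A_s f_y = 7126 × 400 = 2850400 N = 2850.4 kN.
From C = T: a = T/(0.85 f'_c b) = 2850400/(0.85 × 29.6 × 420) = 269.74 mm.
M_n = T(d − a/2) = 2850.4 kN × (845 − 134.87) mm = 2024.15 kN·m.

M_n ≈ 2020 kN·m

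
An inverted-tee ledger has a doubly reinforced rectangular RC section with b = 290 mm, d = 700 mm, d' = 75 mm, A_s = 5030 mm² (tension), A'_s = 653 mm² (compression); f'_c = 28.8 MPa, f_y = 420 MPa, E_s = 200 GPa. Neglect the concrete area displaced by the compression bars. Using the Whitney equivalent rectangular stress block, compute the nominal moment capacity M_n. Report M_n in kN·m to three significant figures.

Assume both tension and compression steel yield.
Net tension couple steel: A_s − A'_s = 4377 mm².
a = (A_s − A'_s) f_y / (0.85 f'_c b) = 1838340/(0.85 × 28.8 × 290) = 258.95 mm.
c = a/β₁ = 258.95/0.844 = 306.81 mm; ε'_s = 0.003(c − d')/c = 0.0023 ≥ f_y/E_s = 0.0021, so compression steel does yield.
M_n = (A_s − A'_s) f_y (d − a/2) + A'_s f_y (d − d') = [1838340 × (700 − 129.475) + 274260 × (700 − 75)] × 10⁻⁶ = 1048.82 + 171.41 = 1220.23 kN·m.

M_n ≈ 1220 kN·m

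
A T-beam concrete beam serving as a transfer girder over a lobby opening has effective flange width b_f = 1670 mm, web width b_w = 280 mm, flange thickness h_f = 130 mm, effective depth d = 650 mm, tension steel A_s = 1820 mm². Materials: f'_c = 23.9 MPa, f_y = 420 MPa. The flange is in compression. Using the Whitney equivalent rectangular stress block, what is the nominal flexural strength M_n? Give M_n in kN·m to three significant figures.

Tension: T = A_s f_y = 1820 × 420 = 764400 N.
Try a within the flange: a = T/(0.85 f'_c b_f) = 764400/(0.85 × 23.9 × 1670) = 22.53 mm.
Since a = 22.53 ≤ h_f = 130 mm, the stress block lies entirely in the flange; analyse as a rectangular beam of width b_f.
M_n = T(d − a/2) = 764400 × (650 − 11.265) = 488.25 × 10⁶ N·mm.
M_n = 488.25 kN·m.

M_n ≈ 488 kN·m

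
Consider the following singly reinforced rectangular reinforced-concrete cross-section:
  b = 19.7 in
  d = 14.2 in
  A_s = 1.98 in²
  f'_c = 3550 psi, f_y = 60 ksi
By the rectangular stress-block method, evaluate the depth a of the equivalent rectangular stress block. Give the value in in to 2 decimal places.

T = A_s f_y = 1.98 × 60 = 118.8 kips.
a = T/(0.85 f'_c b) = 118.8/(0.85 × 3.55 × 19.7) = 2.00 in.

a ≈ 2.00 in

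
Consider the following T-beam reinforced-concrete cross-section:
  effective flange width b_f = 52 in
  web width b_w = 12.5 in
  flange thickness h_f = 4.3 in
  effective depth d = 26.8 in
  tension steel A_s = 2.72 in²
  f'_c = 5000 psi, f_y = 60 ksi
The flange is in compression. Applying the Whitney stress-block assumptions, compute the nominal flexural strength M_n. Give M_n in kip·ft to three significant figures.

Tension: T = A_s f_y = 2.72 × 60 = 163.2 kips.
Try a within the flange: a = T/(0.85 f'_c b_f) = 163.2/(0.85 × 5 × 52) = 0.738 in.
Since a = 0.738 ≤ h_f = 4.3 in, the stress block lies entirely in the flange; analyse as a rectangular beam of width b_f.
M_n = T(d − a/2) = 163.2 × (26.8 − 0.369) = 4313.5 kip·in.
M_n = 4313.5/12 = 359.46 kip·ft.

M_n ≈ 359 kip·ft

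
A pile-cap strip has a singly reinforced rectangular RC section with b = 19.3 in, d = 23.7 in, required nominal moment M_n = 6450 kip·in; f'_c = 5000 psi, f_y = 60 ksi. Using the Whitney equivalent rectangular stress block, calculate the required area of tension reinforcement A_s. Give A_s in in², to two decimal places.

From M_n = 0.85 f'_c a b (d − a/2):
a = d − √(d² − 2M_n/(0.85 f'_c b)) = 23.7 − √(23.7² − 2 × 6450/(0.85 × 5 × 19.3)) = 3.590 in.
A_s = 0.85 f'_c a b / f_y = 0.85 × 5 × 3.590 × 19.3 / 60 = 4.908 in².

A_s ≈ 4.91 in²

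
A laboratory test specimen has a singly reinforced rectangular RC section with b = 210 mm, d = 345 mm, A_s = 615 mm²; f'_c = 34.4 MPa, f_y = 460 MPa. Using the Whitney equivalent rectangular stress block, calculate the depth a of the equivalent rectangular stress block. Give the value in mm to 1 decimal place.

T = A_s f_y = 615 × 460 = 282900 N = 282.9 kN.
Setting C = 0.85 f'_c a b equal to T: a = 282900/(0.85 × 34.4 × 210) = 46.1 mm.

a ≈ 46.1 mm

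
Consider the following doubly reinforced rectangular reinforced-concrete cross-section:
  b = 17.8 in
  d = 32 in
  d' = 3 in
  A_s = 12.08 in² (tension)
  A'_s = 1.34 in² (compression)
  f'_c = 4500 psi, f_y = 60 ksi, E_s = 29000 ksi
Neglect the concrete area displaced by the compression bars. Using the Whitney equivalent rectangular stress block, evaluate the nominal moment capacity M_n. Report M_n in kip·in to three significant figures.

M_n ≈ 19900 kip·in

Assume both steels yield.
a = (A_s − A'_s) f_y/(0.85 f'_c b) = (12.08 − 1.34) × 60/(0.85 × 4.5 × 17.8) = 9.465 in.
c = a/β₁ = 9.465/0.825 = 11.473 in; ε'_s = 0.003(c − d')/c = 0.0022 ≥ ε_y = 0.0021, so the compression steel yields.
M_n = (A_s − A'_s) f_y (d − a/2) + A'_s f_y (d − d') = 644.4 × (32 − 4.7325) + 80.4 × (32 − 3) = 17571.2 + 2331.6 = 19902.8 kip·in.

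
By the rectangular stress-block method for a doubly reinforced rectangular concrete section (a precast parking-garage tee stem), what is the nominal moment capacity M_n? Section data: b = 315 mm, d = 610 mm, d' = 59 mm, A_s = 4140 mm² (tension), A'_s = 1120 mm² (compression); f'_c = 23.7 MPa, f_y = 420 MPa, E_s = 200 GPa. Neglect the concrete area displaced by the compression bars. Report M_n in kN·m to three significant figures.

M_n ≈ 906 kN·m

Assume both tension and compression steel yield.
Net tension couple steel: A_s − A'_s = 3020 mm².
a = (A_s − A'_s) f_y / (0.85 f'_c b) = 1268400/(0.85 × 23.7 × 315) = 199.88 mm.
c = a/β₁ = 199.88/0.85 = 235.15 mm; ε'_s = 0.003(c − d')/c = 0.0022 ≥ f_y/E_s = 0.0021, so compression steel does yield.
M_n = (A_s − A'_s) f_y (d − a/2) + A'_s f_y (d − d') = [1268400 × (610 − 99.94) + 470400 × (610 − 59)] × 10⁻⁶ = 646.96 + 259.19 = 906.15 kN·m.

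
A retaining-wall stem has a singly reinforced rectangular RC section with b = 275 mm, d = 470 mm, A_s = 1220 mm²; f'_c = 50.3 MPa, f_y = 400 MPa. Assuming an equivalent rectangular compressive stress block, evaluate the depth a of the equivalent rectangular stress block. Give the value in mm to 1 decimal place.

a ≈ 41.5 mm

T = A_s f_y = 1220 × 400 = 488000 N = 488 kN.
Setting C = 0.85 f'_c a b equal to T: a = 488000/(0.85 × 50.3 × 275) = 41.5 mm.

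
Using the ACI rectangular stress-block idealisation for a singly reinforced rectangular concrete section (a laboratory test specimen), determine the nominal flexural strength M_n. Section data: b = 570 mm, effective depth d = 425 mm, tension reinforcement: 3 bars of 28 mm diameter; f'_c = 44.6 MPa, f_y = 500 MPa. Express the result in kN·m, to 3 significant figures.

A_s = 3 × 616 = 1848 mm².
T = A_s f_y = 1848 × 500 = 924000 N = 924 kN.
From C = T: a = T/(0.85 f'_c b) = 924000/(0.85 × 44.6 × 570) = 42.76 mm.
M_n = T(d − a/2) = 924 kN × (425 − 21.38) mm = 372.94 kN·m.

M_n ≈ 373 kN·m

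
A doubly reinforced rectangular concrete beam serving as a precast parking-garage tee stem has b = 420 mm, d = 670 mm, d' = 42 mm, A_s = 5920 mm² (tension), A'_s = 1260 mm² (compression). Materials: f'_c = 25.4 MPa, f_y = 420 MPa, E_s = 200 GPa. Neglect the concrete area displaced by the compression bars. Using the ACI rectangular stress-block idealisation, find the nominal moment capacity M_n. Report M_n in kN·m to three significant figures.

M_n ≈ 1430 kN·m

Assume both tension and compression steel yield.
Net tension couple steel: A_s − A'_s = 4660 mm².
a = (A_s − A'_s) f_y / (0.85 f'_c b) = 1957200/(0.85 × 25.4 × 420) = 215.84 mm.
c = a/β₁ = 215.84/0.85 = 253.93 mm; ε'_s = 0.003(c − d')/c = 0.0025 ≥ f_y/E_s = 0.0021, so compression steel does yield.
M_n = (A_s − A'_s) f_y (d − a/2) + A'_s f_y (d − d') = [1957200 × (670 − 107.92) + 529200 × (670 − 42)] × 10⁻⁶ = 1100.10 + 332.34 = 1432.44 kN·m.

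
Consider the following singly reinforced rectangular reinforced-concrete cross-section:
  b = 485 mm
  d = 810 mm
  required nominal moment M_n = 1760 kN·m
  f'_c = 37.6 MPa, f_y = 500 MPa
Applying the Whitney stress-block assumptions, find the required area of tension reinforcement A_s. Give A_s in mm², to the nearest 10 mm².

With M_n = 0.85 f'_c a b (d − a/2), solve the quadratic for a:
a = d − √(d² − 2M_n/(0.85 f'_c b)) = 810 − √(810² − 2 × 1760×10⁶/(0.85 × 37.6 × 485)) = 155.01 mm.
A_s = 0.85 f'_c a b / f_y = 0.85 × 37.6 × 155.01 × 485 / 500 = 4805.5 mm².

A_s ≈ 4810 mm²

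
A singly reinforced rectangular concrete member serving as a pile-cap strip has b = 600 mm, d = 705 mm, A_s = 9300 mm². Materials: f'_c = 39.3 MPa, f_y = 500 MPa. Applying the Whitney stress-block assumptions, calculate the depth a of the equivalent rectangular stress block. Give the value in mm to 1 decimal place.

a ≈ 232.0 mm

T = A_s f_y = 9300 × 500 = 4650000 N = 4650 kN.
Setting C = 0.85 f'_c a b equal to T: a = 4650000/(0.85 × 39.3 × 600) = 232.0 mm.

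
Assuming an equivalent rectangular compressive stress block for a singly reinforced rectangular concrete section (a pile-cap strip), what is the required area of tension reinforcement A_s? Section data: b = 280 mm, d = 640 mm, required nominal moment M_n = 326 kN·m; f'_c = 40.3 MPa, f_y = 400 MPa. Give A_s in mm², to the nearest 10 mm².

A_s ≈ 1330 mm²

With M_n = 0.85 f'_c a b (d − a/2), solve the quadratic for a:
a = d − √(d² − 2M_n/(0.85 f'_c b)) = 640 − √(640² − 2 × 326×10⁶/(0.85 × 40.3 × 280)) = 55.52 mm.
A_s = 0.85 f'_c a b / f_y = 0.85 × 40.3 × 55.52 × 280 / 400 = 1331.3 mm².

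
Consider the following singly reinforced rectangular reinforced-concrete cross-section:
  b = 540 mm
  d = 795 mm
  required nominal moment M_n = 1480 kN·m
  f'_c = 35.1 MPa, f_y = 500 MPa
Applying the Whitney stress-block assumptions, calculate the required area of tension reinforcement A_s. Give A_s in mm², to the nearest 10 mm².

With M_n = 0.85 f'_c a b (d − a/2), solve the quadratic for a:
a = d − √(d² − 2M_n/(0.85 f'_c b)) = 795 − √(795² − 2 × 1480×10⁶/(0.85 × 35.1 × 540)) = 125.45 mm.
A_s = 0.85 f'_c a b / f_y = 0.85 × 35.1 × 125.45 × 540 / 500 = 4042.2 mm².

A_s ≈ 4040 mm²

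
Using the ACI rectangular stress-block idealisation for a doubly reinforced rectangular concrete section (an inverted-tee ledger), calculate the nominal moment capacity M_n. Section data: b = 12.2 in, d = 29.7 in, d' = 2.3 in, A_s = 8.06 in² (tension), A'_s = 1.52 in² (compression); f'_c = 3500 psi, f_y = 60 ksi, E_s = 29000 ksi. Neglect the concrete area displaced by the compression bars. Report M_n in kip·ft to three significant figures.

Assume both steels yield.
a = (A_s − A'_s) f_y/(0.85 f'_c b) = (8.06 − 1.52) × 60/(0.85 × 3.5 × 12.2) = 10.811 in.
c = a/β₁ = 10.811/0.85 = 12.719 in; ε'_s = 0.003(c − d')/c = 0.0025 ≥ ε_y = 0.0021, so the compression steel yields.
M_n = (A_s − A'_s) f_y (d − a/2) + A'_s f_y (d − d') = 392.4 × (29.7 − 5.4055) + 91.2 × (29.7 − 2.3) = 9533.2 + 2498.9 = 12032.1 kip·in = 12032.1/12 = 1002.68 kip·ft.

M_n ≈ 1000 kip·ft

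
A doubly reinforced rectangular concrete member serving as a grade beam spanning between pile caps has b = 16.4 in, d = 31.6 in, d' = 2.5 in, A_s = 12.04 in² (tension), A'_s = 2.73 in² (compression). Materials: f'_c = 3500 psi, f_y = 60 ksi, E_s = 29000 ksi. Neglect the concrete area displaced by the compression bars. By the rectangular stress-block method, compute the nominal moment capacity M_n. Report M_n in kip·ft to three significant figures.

M_n ≈ 1600 kip·ft

Assume both steels yield.
a = (A_s − A'_s) f_y/(0.85 f'_c b) = (12.04 − 2.73) × 60/(0.85 × 3.5 × 16.4) = 11.449 in.
c = a/β₁ = 11.449/0.85 = 13.469 in; ε'_s = 0.003(c − d')/c = 0.0024 ≥ ε_y = 0.0021, so the compression steel yields.
M_n = (A_s − A'_s) f_y (d − a/2) + A'_s f_y (d − d') = 558.6 × (31.6 − 5.7245) + 163.8 × (31.6 − 2.5) = 14454.1 + 4766.6 = 19220.7 kip·in = 19220.7/12 = 1601.73 kip·ft.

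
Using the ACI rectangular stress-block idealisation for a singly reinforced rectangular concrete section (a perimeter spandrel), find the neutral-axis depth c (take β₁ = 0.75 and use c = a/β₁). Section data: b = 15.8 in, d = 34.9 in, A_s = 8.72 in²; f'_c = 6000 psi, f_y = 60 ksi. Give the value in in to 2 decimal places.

c ≈ 8.66 in

T = A_s f_y = 8.72 × 60 = 523.2 kips.
a = T/(0.85 f'_c b) = 523.2/(0.85 × 6 × 15.8) = 6.4929 in.
With β₁ = 0.75, c = a/β₁ = 6.4929/0.75 = 8.66 in.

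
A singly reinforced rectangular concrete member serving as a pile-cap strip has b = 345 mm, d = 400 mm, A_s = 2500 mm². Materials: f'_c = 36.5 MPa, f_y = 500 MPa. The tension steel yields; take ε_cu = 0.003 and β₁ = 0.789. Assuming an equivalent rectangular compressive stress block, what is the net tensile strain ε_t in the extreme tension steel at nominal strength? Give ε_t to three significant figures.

ε_t ≈ 0.00511

a = A_s f_y/(0.85 f'_c b) = 116.78 mm.
β₁ = 0.789, so c = a/β₁ = 116.78/0.789 = 148.01 mm.
From the linear strain diagram with ε_cu = 0.003: ε_t = 0.003 (d − c)/c = 0.003 × (400 − 148.01)/148.01 = 0.00511.
Since ε_t ≥ 0.005, the section is tension-controlled.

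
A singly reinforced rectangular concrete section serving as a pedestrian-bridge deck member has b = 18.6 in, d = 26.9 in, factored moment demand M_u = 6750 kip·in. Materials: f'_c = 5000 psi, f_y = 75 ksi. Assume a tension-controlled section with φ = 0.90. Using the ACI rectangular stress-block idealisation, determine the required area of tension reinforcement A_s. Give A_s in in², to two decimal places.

M_n = M_u/φ = 6750/0.90 = 7500 kip·in.
From M_n = 0.85 f'_c a b (d − a/2):
a = d − √(d² − 2M_n/(0.85 f'_c b)) = 26.9 − √(26.9² − 2 × 7500/(0.85 × 5 × 18.6)) = 3.795 in.
A_s = 0.85 f'_c a b / f_y = 0.85 × 5 × 3.795 × 18.6 / 75 = 4.000 in².

A_s ≈ 4.00 in²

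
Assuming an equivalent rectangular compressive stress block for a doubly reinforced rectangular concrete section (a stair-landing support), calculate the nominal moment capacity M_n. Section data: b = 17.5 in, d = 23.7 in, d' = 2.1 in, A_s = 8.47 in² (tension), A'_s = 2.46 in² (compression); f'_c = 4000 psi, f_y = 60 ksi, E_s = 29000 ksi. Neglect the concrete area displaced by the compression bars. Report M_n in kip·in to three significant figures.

Assume both steels yield.
a = (A_s − A'_s) f_y/(0.85 f'_c b) = (8.47 − 2.46) × 60/(0.85 × 4 × 17.5) = 6.061 in.
c = a/β₁ = 6.061/0.85 = 7.131 in; ε'_s = 0.003(c − d')/c = 0.0021 ≥ ε_y = 0.0021, so the compression steel yields.
M_n = (A_s − A'_s) f_y (d − a/2) + A'_s f_y (d − d') = 360.6 × (23.7 − 3.0305) + 147.6 × (23.7 − 2.1) = 7453.4 + 3188.2 = 10641.6 kip·in.

M_n ≈ 10600 kip·in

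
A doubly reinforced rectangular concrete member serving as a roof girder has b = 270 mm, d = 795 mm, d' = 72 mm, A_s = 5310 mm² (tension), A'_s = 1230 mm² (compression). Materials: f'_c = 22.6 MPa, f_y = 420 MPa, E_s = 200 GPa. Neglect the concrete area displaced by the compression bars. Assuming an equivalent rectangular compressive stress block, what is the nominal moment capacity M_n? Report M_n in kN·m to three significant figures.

Assume both tension and compression steel yield.
Net tension couple steel: A_s − A'_s = 4080 mm².
a = (A_s − A'_s) f_y / (0.85 f'_c b) = 1713600/(0.85 × 22.6 × 270) = 330.38 mm.
c = a/β₁ = 330.38/0.85 = 388.68 mm; ε'_s = 0.003(c − d')/c = 0.0024 ≥ f_y/E_s = 0.0021, so compression steel does yield.
M_n = (A_s − A'_s) f_y (d − a/2) + A'_s f_y (d − d') = [1713600 × (795 − 165.19) + 516600 × (795 − 72)] × 10⁻⁶ = 1079.24 + 373.50 = 1452.74 kN·m.

M_n ≈ 1450 kN·m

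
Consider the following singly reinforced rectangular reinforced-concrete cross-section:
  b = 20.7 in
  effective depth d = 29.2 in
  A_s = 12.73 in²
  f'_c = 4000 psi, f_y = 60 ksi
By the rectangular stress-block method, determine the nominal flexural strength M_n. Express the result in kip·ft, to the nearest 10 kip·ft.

M_n ≈ 1510 kip·ft

T = A_s f_y = 12.73 × 60 = 763.8 kips.
a = T/(0.85 f'_c b) = 763.8/(0.85 × 4 × 20.7) = 10.853 in.
M_n = T(d − a/2) = 763.8 × (29.2 − 5.4265) = 18158.2 kip·in = 18158.2/12 = 1513.18 kip·ft.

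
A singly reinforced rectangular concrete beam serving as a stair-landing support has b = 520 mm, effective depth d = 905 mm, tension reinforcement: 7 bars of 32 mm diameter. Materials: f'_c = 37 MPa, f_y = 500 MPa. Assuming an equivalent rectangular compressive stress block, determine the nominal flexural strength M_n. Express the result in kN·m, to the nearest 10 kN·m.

A_s = 7 × 804 = 5628 mm².
T = A_s f_y = 5628 × 500 = 2814000 N = 2814 kN.
From C = T: a = T/(0.85 f'_c b) = 2814000/(0.85 × 37 × 520) = 172.07 mm.
M_n = T(d − a/2) = 2814 kN × (905 − 86.035) mm = 2304.57 kN·m.

M_n ≈ 2300 kN·m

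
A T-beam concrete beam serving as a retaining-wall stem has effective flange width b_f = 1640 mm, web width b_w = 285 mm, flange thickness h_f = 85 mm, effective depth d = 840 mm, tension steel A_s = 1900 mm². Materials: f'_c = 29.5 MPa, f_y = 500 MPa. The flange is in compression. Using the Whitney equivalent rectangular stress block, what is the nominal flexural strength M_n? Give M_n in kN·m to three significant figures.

M_n ≈ 787 kN·m

Tension: T = A_s f_y = 1900 × 500 = 950000 N.
Try a within the flange: a = T/(0.85 f'_c b_f) = 950000/(0.85 × 29.5 × 1640) = 23.10 mm.
Since a = 23.10 ≤ h_f = 85 mm, the stress block lies entirely in the flange; analyse as a rectangular beam of width b_f.
M_n = T(d − a/2) = 950000 × (840 − 11.55) = 787.03 × 10⁶ N·mm.
M_n = 787.03 kN·m.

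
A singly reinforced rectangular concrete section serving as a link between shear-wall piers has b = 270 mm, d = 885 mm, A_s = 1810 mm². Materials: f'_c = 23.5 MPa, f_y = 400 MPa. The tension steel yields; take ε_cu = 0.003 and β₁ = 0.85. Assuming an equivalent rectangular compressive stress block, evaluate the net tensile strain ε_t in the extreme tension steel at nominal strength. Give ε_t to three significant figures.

ε_t ≈ 0.0138

a = A_s f_y/(0.85 f'_c b) = 134.24 mm.
β₁ = 0.85, so c = a/β₁ = 134.24/0.85 = 157.93 mm.
From the linear strain diagram with ε_cu = 0.003: ε_t = 0.003 (d − c)/c = 0.003 × (885 − 157.93)/157.93 = 0.0138.
Since ε_t ≥ 0.005, the section is tension-controlled.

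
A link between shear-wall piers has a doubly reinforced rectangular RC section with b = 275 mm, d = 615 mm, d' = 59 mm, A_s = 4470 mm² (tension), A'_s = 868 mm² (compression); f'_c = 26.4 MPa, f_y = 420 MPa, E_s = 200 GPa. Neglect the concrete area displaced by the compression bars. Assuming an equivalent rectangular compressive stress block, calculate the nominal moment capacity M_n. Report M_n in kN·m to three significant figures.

M_n ≈ 948 kN·m

Assume both tension and compression steel yield.
Net tension couple steel: A_s − A'_s = 3602 mm².
a = (A_s − A'_s) f_y / (0.85 f'_c b) = 1512840/(0.85 × 26.4 × 275) = 245.15 mm.
c = a/β₁ = 245.15/0.85 = 288.41 mm; ε'_s = 0.003(c − d')/c = 0.0024 ≥ f_y/E_s = 0.0021, so compression steel does yield.
M_n = (A_s − A'_s) f_y (d − a/2) + A'_s f_y (d − d') = [1512840 × (615 − 122.575) + 364560 × (615 − 59)] × 10⁻⁶ = 744.96 + 202.70 = 947.66 kN·m.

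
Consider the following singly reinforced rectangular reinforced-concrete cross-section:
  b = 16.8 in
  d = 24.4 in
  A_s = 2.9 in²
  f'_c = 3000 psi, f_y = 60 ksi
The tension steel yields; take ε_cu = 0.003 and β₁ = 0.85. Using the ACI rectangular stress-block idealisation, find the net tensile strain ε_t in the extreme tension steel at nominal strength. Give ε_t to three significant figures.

a = A_s f_y/(0.85 f'_c b) = 4.062 in.
β₁ = 0.85, so c = a/β₁ = 4.062/0.85 = 4.779 in.
From the linear strain diagram with ε_cu = 0.003: ε_t = 0.003 (d − c)/c = 0.003 × (24.4 − 4.779)/4.779 = 0.0123.
Since ε_t ≥ 0.005, the section is tension-controlled.

ε_t ≈ 0.0123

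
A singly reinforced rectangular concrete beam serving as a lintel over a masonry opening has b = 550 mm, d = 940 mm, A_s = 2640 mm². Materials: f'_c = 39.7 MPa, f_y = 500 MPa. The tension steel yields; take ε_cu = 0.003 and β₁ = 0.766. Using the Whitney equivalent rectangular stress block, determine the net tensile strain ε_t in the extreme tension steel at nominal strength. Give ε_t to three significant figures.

a = A_s f_y/(0.85 f'_c b) = 71.12 mm.
β₁ = 0.766, so c = a/β₁ = 71.12/0.766 = 92.85 mm.
From the linear strain diagram with ε_cu = 0.003: ε_t = 0.003 (d − c)/c = 0.003 × (940 − 92.85)/92.85 = 0.0274.
Since ε_t ≥ 0.005, the section is tension-controlled.

ε_t ≈ 0.0274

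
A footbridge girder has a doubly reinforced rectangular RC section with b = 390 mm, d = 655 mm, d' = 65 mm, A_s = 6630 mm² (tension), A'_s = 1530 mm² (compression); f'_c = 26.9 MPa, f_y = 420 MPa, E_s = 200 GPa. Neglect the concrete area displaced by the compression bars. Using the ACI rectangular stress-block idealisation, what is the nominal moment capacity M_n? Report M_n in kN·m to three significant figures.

M_n ≈ 1520 kN·m

Assume both tension and compression steel yield.
Net tension couple steel: A_s − A'_s = 5100 mm².
a = (A_s − A'_s) f_y / (0.85 f'_c b) = 2142000/(0.85 × 26.9 × 390) = 240.21 mm.
c = a/β₁ = 240.21/0.85 = 282.60 mm; ε'_s = 0.003(c − d')/c = 0.0023 ≥ f_y/E_s = 0.0021, so compression steel does yield.
M_n = (A_s − A'_s) f_y (d − a/2) + A'_s f_y (d − d') = [2142000 × (655 − 120.105) + 642600 × (655 − 65)] × 10⁻⁶ = 1145.75 + 379.13 = 1524.88 kN·m.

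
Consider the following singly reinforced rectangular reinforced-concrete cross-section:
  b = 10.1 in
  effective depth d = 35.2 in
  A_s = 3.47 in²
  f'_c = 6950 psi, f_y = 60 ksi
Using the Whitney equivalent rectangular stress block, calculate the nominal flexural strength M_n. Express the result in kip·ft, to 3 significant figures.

T = A_s f_y = 3.47 × 60 = 208.2 kips.
a = T/(0.85 f'_c b) = 208.2/(0.85 × 6.95 × 10.1) = 3.489 in.
M_n = T(d − a/2) = 208.2 × (35.2 − 1.7445) = 6965.4 kip·in = 6965.4/12 = 580.45 kip·ft.

M_n ≈ 580 kip·ft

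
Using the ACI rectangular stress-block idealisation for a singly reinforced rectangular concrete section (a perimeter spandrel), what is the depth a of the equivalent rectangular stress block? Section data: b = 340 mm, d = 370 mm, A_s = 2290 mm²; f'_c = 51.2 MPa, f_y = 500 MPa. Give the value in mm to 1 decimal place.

a ≈ 77.4 mm

T = A_s f_y = 2290 × 500 = 1145000 N = 1145 kN.
Setting C = 0.85 f'_c a b equal to T: a = 1145000/(0.85 × 51.2 × 340) = 77.4 mm.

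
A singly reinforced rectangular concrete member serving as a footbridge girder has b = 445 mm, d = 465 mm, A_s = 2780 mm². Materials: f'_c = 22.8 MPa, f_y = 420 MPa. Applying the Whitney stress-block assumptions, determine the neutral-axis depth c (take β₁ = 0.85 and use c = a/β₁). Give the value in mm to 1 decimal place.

c ≈ 159.3 mm

T = A_s f_y = 2780 × 420 = 1167600 N = 1167.6 kN.
Setting C = 0.85 f'_c a b equal to T: a = 1167600/(0.85 × 22.8 × 445) = 135.388 mm.
With β₁ = 0.85, c = a/β₁ = 135.388/0.85 = 159.3 mm.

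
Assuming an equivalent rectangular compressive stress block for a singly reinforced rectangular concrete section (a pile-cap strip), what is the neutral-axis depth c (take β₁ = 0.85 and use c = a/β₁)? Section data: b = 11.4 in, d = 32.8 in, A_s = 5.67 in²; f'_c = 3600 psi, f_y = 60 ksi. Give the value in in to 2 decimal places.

c ≈ 11.47 in

T = A_s f_y = 5.67 × 60 = 340.2 kips.
a = T/(0.85 f'_c b) = 340.2/(0.85 × 3.6 × 11.4) = 9.7523 in.
With β₁ = 0.85, c = a/β₁ = 9.7523/0.85 = 11.47 in.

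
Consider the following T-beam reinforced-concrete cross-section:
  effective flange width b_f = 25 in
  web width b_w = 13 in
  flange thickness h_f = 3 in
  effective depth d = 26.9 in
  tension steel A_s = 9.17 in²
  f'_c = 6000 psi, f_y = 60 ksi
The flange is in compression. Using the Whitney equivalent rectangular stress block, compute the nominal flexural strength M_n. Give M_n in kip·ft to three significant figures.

Tension: T = A_s f_y = 9.17 × 60 = 550.2 kips.
Try a within the flange: a = T/(0.85 f'_c b_f) = 550.2/(0.85 × 6 × 25) = 4.315 in.
a = 4.315 > h_f = 3 in: the block extends into the web. Split into flange-overhang and web parts.
C_f = 0.85 f'_c (b_f − b_w) h_f = 0.85 × 6 × (25 − 13) × 3 = 183.6 kips.
Remaining web compression depth: a_w = (T − C_f)/(0.85 f'_c b_w) = (550.2 − 183.6)/(0.85 × 6 × 13) = 5.529 in.
M_n = C_f(d − h_f/2) + (T − C_f)(d − a_w/2) = 183.6 × (26.9 − 1.5) + 366.6 × (26.9 − 2.7645) = 4663.4 + 8848.1 = 13511.5 kip·in.
M_n = 13511.5/12 = 1125.96 kip·ft.

M_n ≈ 1130 kip·ft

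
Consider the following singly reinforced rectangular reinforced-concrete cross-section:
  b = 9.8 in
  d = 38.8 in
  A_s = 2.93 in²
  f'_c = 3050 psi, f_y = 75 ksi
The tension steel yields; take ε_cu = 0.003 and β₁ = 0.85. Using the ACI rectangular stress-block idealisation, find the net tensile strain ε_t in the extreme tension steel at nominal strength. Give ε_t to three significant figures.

ε_t ≈ 0.00844

a = A_s f_y/(0.85 f'_c b) = 8.649 in.
β₁ = 0.85, so c = a/β₁ = 8.649/0.85 = 10.175 in.
From the linear strain diagram with ε_cu = 0.003: ε_t = 0.003 (d − c)/c = 0.003 × (38.8 − 10.175)/10.175 = 0.00844.
Since ε_t ≥ 0.005, the section is tension-controlled.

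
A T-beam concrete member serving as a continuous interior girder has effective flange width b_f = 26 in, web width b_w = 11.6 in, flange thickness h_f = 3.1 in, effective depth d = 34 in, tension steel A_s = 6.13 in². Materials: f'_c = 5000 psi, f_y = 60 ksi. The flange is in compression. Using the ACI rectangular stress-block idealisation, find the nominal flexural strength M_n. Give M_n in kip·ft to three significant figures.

M_n ≈ 991 kip·ft

Tension: T = A_s f_y = 6.13 × 60 = 367.8 kips.
Try a within the flange: a = T/(0.85 f'_c b_f) = 367.8/(0.85 × 5 × 26) = 3.329 in.
a = 3.329 > h_f = 3.1 in: the block extends into the web. Split into flange-overhang and web parts.
C_f = 0.85 f'_c (b_f − b_w) h_f = 0.85 × 5 × (26 − 11.6) × 3.1 = 189.7 kips.
Remaining web compression depth: a_w = (T − C_f)/(0.85 f'_c b_w) = (367.8 − 189.7)/(0.85 × 5 × 11.6) = 3.613 in.
M_n = C_f(d − h_f/2) + (T − C_f)(d − a_w/2) = 189.7 × (34 − 1.55) + 178.1 × (34 − 1.8065) = 6155.8 + 5733.7 = 11889.5 kip·in.
M_n = 11889.5/12 = 990.79 kip·ft.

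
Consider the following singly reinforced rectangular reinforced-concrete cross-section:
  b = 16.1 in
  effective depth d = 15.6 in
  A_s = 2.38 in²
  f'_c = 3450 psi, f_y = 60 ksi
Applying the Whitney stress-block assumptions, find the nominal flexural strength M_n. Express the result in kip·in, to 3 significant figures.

M_n ≈ 2010 kip·in

T = A_s f_y = 2.38 × 60 = 142.8 kips.
a = T/(0.85 f'_c b) = 142.8/(0.85 × 3.45 × 16.1) = 3.025 in.
M_n = T(d − a/2) = 142.8 × (15.6 − 1.5125) = 2011.7 kip·in.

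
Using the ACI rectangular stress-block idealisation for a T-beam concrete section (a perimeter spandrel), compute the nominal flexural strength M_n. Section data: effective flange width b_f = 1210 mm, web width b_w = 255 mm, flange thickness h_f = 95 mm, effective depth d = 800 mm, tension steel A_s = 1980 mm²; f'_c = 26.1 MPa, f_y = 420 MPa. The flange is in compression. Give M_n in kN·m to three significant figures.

M_n ≈ 652 kN·m

Tension: T = A_s f_y = 1980 × 420 = 831600 N.
Try a within the flange: a = T/(0.85 f'_c b_f) = 831600/(0.85 × 26.1 × 1210) = 30.98 mm.
Since a = 30.98 ≤ h_f = 95 mm, the stress block lies entirely in the flange; analyse as a rectangular beam of width b_f.
M_n = T(d − a/2) = 831600 × (800 − 15.49) = 652.40 × 10⁶ N·mm.
M_n = 652.40 kN·m.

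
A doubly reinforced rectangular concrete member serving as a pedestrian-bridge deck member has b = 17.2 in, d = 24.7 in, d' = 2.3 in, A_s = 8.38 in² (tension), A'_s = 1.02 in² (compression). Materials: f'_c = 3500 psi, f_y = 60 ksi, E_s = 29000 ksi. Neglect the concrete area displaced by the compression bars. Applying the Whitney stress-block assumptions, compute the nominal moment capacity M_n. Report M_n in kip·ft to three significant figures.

M_n ≈ 864 kip·ft

Assume both steels yield.
a = (A_s − A'_s) f_y/(0.85 f'_c b) = (8.38 − 1.02) × 60/(0.85 × 3.5 × 17.2) = 8.630 in.
c = a/β₁ = 8.630/0.85 = 10.153 in; ε'_s = 0.003(c − d')/c = 0.0023 ≥ ε_y = 0.0021, so the compression steel yields.
M_n = (A_s − A'_s) f_y (d − a/2) + A'_s f_y (d − d') = 441.6 × (24.7 − 4.315) + 61.2 × (24.7 − 2.3) = 9002.0 + 1370.9 = 10372.9 kip·in = 10372.9/12 = 864.41 kip·ft.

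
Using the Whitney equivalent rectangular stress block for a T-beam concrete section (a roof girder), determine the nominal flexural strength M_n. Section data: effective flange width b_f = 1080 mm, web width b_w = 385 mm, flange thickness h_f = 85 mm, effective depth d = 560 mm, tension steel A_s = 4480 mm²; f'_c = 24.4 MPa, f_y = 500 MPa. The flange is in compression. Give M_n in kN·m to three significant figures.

Tension: T = A_s f_y = 4480 × 500 = 2240000 N.
Try a within the flange: a = T/(0.85 f'_c b_f) = 2240000/(0.85 × 24.4 × 1080) = 100.00 mm.
a = 100.00 > h_f = 85 mm: the block extends into the web. Split into flange-overhang and web parts.
C_f = 0.85 f'_c (b_f − b_w) h_f = 0.85 × 24.4 × (1080 − 385) × 85 = 1225216 N.
Remaining web compression depth: a_w = (T − C_f)/(0.85 f'_c b_w) = (2240000 − 1225216)/(0.85 × 24.4 × 385) = 127.09 mm.
M_n = C_f(d − h_f/2) + (T − C_f)(d − a_w/2) = 1225216 × (560 − 42.5) + 1014784 × (560 − 63.545) = 634.05 + 503.79 = 1137.84 × 10⁶ N·mm.
M_n = 1137.84 kN·m.

M_n ≈ 1140 kN·m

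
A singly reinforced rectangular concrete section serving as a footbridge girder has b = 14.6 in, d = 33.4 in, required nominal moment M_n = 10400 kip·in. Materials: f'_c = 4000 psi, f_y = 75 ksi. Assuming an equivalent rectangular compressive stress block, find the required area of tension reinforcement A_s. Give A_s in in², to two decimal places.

From M_n = 0.85 f'_c a b (d − a/2):
a = d − √(d² − 2M_n/(0.85 f'_c b)) = 33.4 − √(33.4² − 2 × 10400/(0.85 × 4 × 14.6)) = 7.008 in.
A_s = 0.85 f'_c a b / f_y = 0.85 × 4 × 7.008 × 14.6 / 75 = 4.638 in².

A_s ≈ 4.64 in²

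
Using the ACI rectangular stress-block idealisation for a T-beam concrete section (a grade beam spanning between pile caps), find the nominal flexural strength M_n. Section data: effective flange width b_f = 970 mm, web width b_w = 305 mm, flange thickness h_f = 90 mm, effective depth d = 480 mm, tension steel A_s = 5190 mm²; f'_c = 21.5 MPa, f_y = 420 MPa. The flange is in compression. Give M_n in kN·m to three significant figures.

Tension: T = A_s f_y = 5190 × 420 = 2179800 N.
Try a within the flange: a = T/(0.85 f'_c b_f) = 2179800/(0.85 × 21.5 × 970) = 122.97 mm.
a = 122.97 > h_f = 90 mm: the block extends into the web. Split into flange-overhang and web parts.
C_f = 0.85 f'_c (b_f − b_w) h_f = 0.85 × 21.5 × (970 − 305) × 90 = 1093759 N.
Remaining web compression depth: a_w = (T − C_f)/(0.85 f'_c b_w) = (2179800 − 1093759)/(0.85 × 21.5 × 305) = 194.84 mm.
M_n = C_f(d − h_f/2) + (T − C_f)(d − a_w/2) = 1093759 × (480 − 45) + 1086041 × (480 − 97.42) = 475.79 + 415.50 = 891.29 × 10⁶ N·mm.
M_n = 891.29 kN·m.

M_n ≈ 891 kN·m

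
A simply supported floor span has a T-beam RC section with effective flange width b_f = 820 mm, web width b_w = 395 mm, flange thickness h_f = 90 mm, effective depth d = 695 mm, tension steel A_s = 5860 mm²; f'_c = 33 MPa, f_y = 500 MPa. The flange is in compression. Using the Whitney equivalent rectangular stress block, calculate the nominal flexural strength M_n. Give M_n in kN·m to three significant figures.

Tension: T = A_s f_y = 5860 × 500 = 2930000 N.
Try a within the flange: a = T/(0.85 f'_c b_f) = 2930000/(0.85 × 33 × 820) = 127.39 mm.
a = 127.39 > h_f = 90 mm: the block extends into the web. Split into flange-overhang and web parts.
C_f = 0.85 f'_c (b_f − b_w) h_f = 0.85 × 33 × (820 − 395) × 90 = 1072913 N.
Remaining web compression depth: a_w = (T − C_f)/(0.85 f'_c b_w) = (2930000 − 1072913)/(0.85 × 33 × 395) = 167.61 mm.
M_n = C_f(d − h_f/2) + (T − C_f)(d − a_w/2) = 1072913 × (695 − 45) + 1857087 × (695 − 83.805) = 697.39 + 1135.04 = 1832.43 × 10⁶ N·mm.
M_n = 1832.43 kN·m.

M_n ≈ 1830 kN·m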